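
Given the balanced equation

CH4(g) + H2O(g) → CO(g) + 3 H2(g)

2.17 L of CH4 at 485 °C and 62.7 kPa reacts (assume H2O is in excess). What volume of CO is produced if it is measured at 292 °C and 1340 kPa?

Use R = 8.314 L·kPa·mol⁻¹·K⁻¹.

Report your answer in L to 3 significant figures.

n(CH4) = PV/RT = (62.7 × 2.17) / (8.314 × 758.15) = 0.02159 mol
n(CO) = (1/1) × 0.02159 = 0.02159 mol
V = nRT/P = 0.02159 × 8.314 × 565.15 / 1340 = 0.07570 L

0.0757 L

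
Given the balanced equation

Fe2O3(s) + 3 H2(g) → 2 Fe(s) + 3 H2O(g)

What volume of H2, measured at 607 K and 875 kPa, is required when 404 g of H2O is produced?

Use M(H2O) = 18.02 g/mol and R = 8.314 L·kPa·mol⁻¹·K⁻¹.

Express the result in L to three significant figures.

129 L

n(H2O) = 404.0 / 18.02 = 22.42 mol
n(H2) = (3/3) × 22.42 = 22.42 mol
V = nRT/P = 22.42 × 8.314 × 607 / 875 = 129.3 L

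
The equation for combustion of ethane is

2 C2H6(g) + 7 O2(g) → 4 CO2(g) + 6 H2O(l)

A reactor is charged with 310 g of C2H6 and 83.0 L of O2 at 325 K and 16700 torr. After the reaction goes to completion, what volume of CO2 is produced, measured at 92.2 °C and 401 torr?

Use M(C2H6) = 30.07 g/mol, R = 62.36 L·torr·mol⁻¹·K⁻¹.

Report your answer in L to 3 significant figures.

n(C2H6) = 310 / 30.07 = 10.31 mol
n(O2) = PV/RT = (16700 × 83.0) / (62.36 × 325) = 68.39 mol
For 10.31 mol C2H6, stoichiometry requires (7/2) × 10.31 = 36.09 mol O2; 68.39 mol is available, so C2H6 is limiting.
n(CO2) = (4/2) × 10.31 = 20.62 mol
V(CO2) = nRT/P = 20.62 × 62.36 × 365.35 / 401 = 1172 L

1170 L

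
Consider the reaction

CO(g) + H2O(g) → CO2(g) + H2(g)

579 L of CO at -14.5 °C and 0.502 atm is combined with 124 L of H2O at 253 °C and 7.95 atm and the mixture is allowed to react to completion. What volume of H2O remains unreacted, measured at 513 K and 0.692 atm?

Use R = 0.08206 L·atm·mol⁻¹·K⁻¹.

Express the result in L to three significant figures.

n(CO) = PV/RT = (0.502 × 579) / (0.08206 × 258.65) = 13.69 mol
n(H2O) = PV/RT = (7.95 × 124) / (0.08206 × 526.15) = 22.83 mol
For 13.69 mol CO, stoichiometry requires (1/1) × 13.69 = 13.69 mol H2O; 22.83 mol is available, so CO is limiting.
n(H2O) consumed = (1/1) × 13.69 = 13.69 mol; remaining = 22.83 − 13.69 = 9.140 mol
V(H2O) = nRT/P = 9.140 × 0.08206 × 513 / 0.692 = 556.0 L

556 L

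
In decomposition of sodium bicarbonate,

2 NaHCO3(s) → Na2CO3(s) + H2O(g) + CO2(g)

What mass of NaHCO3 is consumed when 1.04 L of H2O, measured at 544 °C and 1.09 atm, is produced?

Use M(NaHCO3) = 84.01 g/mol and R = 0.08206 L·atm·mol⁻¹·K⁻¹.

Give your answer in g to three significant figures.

n(H2O) = PV/RT = (1.09 × 1.04) / (0.08206 × 817.15) = 0.01691 mol
n(NaHCO3) = (2/1) × 0.01691 = 0.03382 mol
m(NaHCO3) = 0.03382 × 84.01 = 2.841 g

2.84 g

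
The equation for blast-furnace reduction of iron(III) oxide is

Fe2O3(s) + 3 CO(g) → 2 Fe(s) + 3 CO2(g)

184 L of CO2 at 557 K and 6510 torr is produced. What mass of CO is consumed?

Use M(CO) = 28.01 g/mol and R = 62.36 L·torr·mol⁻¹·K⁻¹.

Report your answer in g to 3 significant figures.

966 g

n(CO2) = PV/RT = (6510 × 184) / (62.36 × 557) = 34.49 mol
n(CO) = (3/3) × 34.49 = 34.49 mol
m(CO) = 34.49 × 28.01 = 966.1 g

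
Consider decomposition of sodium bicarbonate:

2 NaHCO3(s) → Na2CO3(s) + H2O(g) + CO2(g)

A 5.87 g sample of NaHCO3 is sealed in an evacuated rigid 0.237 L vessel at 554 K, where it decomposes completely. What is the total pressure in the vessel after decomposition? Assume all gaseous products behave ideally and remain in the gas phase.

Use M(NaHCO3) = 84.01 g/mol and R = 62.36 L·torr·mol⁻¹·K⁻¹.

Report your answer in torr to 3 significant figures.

n(NaHCO3) = 5.87 / 84.01 = 0.06987 mol
n(gas produced) = (2/2) × 0.06987 = 0.06987 mol
P = nRT/V = 0.06987 × 62.36 × 554 / 0.237 = 10180 torr

10200 torr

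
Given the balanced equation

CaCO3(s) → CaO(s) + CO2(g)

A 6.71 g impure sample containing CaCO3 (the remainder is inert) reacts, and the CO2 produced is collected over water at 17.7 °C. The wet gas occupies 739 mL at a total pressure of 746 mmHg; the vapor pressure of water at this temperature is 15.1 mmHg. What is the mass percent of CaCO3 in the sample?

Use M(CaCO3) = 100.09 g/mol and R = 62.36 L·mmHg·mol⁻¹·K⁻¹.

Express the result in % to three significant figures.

P(CO2) = 746 − 15.1 = 730.9 mmHg
n(CO2) = PV/RT = (730.9 × 0.7390) / (62.36 × 290.85) = 0.02978 mol
n(CaCO3) = (1/1) × 0.02978 = 0.02978 mol
m(CaCO3) = 0.02978 × 100.09 = 2.981 g
%CaCO3 = 2.981 / 6.71 × 100 = 44.43%

44.4 %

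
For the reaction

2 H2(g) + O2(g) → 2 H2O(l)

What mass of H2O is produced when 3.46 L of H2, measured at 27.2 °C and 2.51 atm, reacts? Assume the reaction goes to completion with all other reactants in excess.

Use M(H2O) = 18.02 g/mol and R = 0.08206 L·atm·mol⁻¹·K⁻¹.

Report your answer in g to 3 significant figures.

6.35 g

n(H2) = PV/RT = (2.51 × 3.46) / (0.08206 × 300.35) = 0.3524 mol
n(H2O) = (2/2) × 0.3524 = 0.3524 mol
m(H2O) = 0.3524 × 18.02 = 6.350 g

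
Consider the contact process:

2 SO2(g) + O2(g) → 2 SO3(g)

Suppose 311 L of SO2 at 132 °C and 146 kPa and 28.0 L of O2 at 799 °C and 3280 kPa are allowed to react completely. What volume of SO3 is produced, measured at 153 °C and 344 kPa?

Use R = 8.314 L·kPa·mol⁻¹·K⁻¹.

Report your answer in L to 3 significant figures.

139 L

n(SO2) = PV/RT = (146 × 311) / (8.314 × 405.15) = 13.48 mol
n(O2) = PV/RT = (3280 × 28.0) / (8.314 × 1072.15) = 10.30 mol
For 13.48 mol SO2, stoichiometry requires (1/2) × 13.48 = 6.740 mol O2; 10.30 mol is available, so SO2 is limiting.
n(SO3) = (2/2) × 13.48 = 13.48 mol
V(SO3) = nRT/P = 13.48 × 8.314 × 426.15 / 344 = 138.8 L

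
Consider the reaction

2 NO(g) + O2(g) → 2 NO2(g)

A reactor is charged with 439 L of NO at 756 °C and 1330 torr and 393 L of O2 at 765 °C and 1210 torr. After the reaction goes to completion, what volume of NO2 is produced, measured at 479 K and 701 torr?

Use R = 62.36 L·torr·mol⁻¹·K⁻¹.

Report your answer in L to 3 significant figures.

n(NO) = PV/RT = (1330 × 439) / (62.36 × 1029.15) = 9.098 mol
n(O2) = PV/RT = (1210 × 393) / (62.36 × 1038.15) = 7.345 mol
For 9.098 mol NO, stoichiometry requires (1/2) × 9.098 = 4.549 mol O2; 7.345 mol is available, so NO is limiting.
n(NO2) = (2/2) × 9.098 = 9.098 mol
V(NO2) = nRT/P = 9.098 × 62.36 × 479 / 701 = 387.7 L

388 L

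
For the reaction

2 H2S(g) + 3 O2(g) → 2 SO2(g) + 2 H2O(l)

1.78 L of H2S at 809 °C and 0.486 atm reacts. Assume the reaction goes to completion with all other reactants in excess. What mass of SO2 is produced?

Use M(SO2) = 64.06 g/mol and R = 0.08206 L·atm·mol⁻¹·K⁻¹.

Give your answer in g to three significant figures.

n(H2S) = PV/RT = (0.486 × 1.78) / (0.08206 × 1082.15) = 0.009742 mol
n(SO2) = (2/2) × 0.009742 = 0.009742 mol
m(SO2) = 0.009742 × 64.06 = 0.6241 g

0.624 g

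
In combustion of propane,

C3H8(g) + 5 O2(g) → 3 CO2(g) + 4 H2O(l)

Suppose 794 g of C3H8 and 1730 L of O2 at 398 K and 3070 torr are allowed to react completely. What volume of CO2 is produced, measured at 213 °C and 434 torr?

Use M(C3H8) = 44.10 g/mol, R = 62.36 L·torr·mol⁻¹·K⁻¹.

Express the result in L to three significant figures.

3770 L

n(C3H8) = 794 / 44.10 = 18.00 mol
n(O2) = PV/RT = (3070 × 1730) / (62.36 × 398) = 214.0 mol
For 18.00 mol C3H8, stoichiometry requires (5/1) × 18.00 = 90.00 mol O2; 214.0 mol is available, so C3H8 is limiting.
n(CO2) = (3/1) × 18.00 = 54.00 mol
V(CO2) = nRT/P = 54.00 × 62.36 × 486.15 / 434 = 3772 L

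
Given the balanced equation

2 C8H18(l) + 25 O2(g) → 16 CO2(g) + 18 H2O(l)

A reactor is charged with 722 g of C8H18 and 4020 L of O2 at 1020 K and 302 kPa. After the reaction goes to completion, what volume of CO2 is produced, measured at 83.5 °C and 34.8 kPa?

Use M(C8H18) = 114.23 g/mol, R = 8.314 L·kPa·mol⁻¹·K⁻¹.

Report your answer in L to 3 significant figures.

n(C8H18) = 722 / 114.23 = 6.321 mol
n(O2) = PV/RT = (302 × 4020) / (8.314 × 1020) = 143.2 mol
For 6.321 mol C8H18, stoichiometry requires (25/2) × 6.321 = 79.01 mol O2; 143.2 mol is available, so C8H18 is limiting.
n(CO2) = (16/2) × 6.321 = 50.57 mol
V(CO2) = nRT/P = 50.57 × 8.314 × 356.65 / 34.8 = 4309 L

4310 L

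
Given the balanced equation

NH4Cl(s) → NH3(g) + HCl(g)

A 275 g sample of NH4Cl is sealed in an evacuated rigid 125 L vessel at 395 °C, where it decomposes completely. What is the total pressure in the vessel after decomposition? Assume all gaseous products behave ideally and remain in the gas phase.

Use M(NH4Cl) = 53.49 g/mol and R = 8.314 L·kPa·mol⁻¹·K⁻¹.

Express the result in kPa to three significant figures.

457 kPa

n(NH4Cl) = 275 / 53.49 = 5.141 mol
n(gas produced) = (2/1) × 5.141 = 10.28 mol
P = nRT/V = 10.28 × 8.314 × 668.15 / 125 = 456.8 kPa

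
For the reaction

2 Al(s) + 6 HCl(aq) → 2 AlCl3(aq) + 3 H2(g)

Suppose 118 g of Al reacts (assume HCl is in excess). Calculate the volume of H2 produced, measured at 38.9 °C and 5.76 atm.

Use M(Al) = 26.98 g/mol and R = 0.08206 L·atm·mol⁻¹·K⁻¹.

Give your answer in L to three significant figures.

29.2 L

n(Al) = 118.0 / 26.98 = 4.374 mol
n(H2) = (3/2) × 4.374 = 6.561 mol
V = nRT/P = 6.561 × 0.08206 × 312.05 / 5.76 = 29.17 L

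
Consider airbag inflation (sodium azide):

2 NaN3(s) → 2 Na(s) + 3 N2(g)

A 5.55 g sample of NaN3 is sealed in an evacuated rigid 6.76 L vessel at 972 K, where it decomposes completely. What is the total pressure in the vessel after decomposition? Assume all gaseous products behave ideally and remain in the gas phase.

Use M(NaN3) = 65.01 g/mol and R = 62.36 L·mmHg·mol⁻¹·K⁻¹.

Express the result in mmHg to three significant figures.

n(NaN3) = 5.55 / 65.01 = 0.08537 mol
n(gas produced) = (3/2) × 0.08537 = 0.1281 mol
P = nRT/V = 0.1281 × 62.36 × 972 / 6.76 = 1149 mmHg

1150 mmHg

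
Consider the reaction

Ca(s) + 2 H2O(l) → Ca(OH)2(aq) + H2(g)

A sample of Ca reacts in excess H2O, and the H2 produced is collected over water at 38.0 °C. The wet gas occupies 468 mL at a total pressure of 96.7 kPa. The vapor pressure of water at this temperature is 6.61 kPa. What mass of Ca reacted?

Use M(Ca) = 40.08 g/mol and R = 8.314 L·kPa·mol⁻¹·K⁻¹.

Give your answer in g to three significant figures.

P(H2) = 96.7 − 6.61 = 90.09 kPa
n(H2) = PV/RT = (90.09 × 0.4680) / (8.314 × 311.15) = 0.01630 mol
n(Ca) = (1/1) × 0.01630 = 0.01630 mol
m(Ca) = 0.01630 × 40.08 = 0.6533 g

0.653 g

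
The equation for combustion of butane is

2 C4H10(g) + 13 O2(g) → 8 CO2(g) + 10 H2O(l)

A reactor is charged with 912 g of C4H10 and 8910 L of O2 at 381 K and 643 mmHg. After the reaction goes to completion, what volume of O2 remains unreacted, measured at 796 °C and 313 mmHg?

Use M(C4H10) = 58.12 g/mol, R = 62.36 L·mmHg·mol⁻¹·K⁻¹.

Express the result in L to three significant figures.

n(C4H10) = 912 / 58.12 = 15.69 mol
n(O2) = PV/RT = (643 × 8910) / (62.36 × 381) = 241.1 mol
For 15.69 mol C4H10, stoichiometry requires (13/2) × 15.69 = 102.0 mol O2; 241.1 mol is available, so C4H10 is limiting.
n(O2) consumed = (13/2) × 15.69 = 102.0 mol; remaining = 241.1 − 102.0 = 139.1 mol
V(O2) = nRT/P = 139.1 × 62.36 × 1069.15 / 313 = 29630 L

29600 L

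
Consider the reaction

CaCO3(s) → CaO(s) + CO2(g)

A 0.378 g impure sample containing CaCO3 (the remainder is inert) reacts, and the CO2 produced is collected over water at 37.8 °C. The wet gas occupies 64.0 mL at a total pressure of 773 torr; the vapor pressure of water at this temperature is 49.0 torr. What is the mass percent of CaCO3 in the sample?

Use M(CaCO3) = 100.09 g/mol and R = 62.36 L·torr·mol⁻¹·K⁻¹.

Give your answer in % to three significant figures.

63.3 %

P(CO2) = 773 − 49.0 = 724.0 torr
n(CO2) = PV/RT = (724.0 × 0.06400) / (62.36 × 310.95) = 0.002390 mol
n(CaCO3) = (1/1) × 0.002390 = 0.002390 mol
m(CaCO3) = 0.002390 × 100.09 = 0.2392 g
%CaCO3 = 0.2392 / 0.378 × 100 = 63.28%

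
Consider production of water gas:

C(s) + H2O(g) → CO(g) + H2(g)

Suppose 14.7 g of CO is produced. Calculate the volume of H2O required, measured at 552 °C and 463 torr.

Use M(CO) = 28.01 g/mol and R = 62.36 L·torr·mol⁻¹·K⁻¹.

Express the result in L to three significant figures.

n(CO) = 14.70 / 28.01 = 0.5248 mol
n(H2O) = (1/1) × 0.5248 = 0.5248 mol
V = nRT/P = 0.5248 × 62.36 × 825.15 / 463 = 58.32 L

58.3 L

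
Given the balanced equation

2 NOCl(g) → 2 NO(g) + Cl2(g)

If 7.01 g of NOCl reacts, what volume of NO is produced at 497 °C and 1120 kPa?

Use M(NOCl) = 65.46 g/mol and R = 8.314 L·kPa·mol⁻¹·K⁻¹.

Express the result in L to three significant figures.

n(NOCl) = 7.010 / 65.46 = 0.1071 mol
n(NO) = (2/2) × 0.1071 = 0.1071 mol
V = nRT/P = 0.1071 × 8.314 × 770.15 / 1120 = 0.6123 L

0.612 L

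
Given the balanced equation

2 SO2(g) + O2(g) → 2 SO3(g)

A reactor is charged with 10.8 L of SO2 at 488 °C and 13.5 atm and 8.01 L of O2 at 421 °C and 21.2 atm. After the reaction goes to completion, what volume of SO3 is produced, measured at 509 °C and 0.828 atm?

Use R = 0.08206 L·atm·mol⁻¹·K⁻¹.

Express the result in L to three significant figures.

n(SO2) = PV/RT = (13.5 × 10.8) / (0.08206 × 761.15) = 2.334 mol
n(O2) = PV/RT = (21.2 × 8.01) / (0.08206 × 694.15) = 2.981 mol
For 2.334 mol SO2, stoichiometry requires (1/2) × 2.334 = 1.167 mol O2; 2.981 mol is available, so SO2 is limiting.
n(SO3) = (2/2) × 2.334 = 2.334 mol
V(SO3) = nRT/P = 2.334 × 0.08206 × 782.15 / 0.828 = 180.9 L

181 L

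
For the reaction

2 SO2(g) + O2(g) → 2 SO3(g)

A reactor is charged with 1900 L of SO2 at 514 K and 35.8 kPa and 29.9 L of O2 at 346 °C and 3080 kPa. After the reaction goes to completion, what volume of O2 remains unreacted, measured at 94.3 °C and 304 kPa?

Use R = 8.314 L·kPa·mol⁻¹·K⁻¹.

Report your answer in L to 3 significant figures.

n(SO2) = PV/RT = (35.8 × 1900) / (8.314 × 514) = 15.92 mol
n(O2) = PV/RT = (3080 × 29.9) / (8.314 × 619.15) = 17.89 mol
For 15.92 mol SO2, stoichiometry requires (1/2) × 15.92 = 7.960 mol O2; 17.89 mol is available, so SO2 is limiting.
n(O2) consumed = (1/2) × 15.92 = 7.960 mol; remaining = 17.89 − 7.960 = 9.930 mol
V(O2) = nRT/P = 9.930 × 8.314 × 367.45 / 304 = 99.79 L

99.8 L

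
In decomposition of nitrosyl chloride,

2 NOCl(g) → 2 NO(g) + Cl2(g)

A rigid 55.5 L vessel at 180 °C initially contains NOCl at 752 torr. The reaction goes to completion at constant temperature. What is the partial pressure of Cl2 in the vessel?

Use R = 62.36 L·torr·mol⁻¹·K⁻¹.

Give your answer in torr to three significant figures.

376 torr

n(NOCl)₀ = PV/RT = (752 × 55.5) / (62.36 × 453.15) = 1.477 mol
n(Cl2) = (1/2) × 1.477 = 0.7385 mol
P(Cl2) = nRT/V = 0.7385 × 62.36 × 453.15 / 55.5 = 376.0 torr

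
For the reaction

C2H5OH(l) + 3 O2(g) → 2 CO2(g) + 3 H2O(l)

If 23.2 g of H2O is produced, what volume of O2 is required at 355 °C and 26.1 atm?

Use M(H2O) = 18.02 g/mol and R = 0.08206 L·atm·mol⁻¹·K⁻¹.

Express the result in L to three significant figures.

2.54 L

n(H2O) = 23.20 / 18.02 = 1.287 mol
n(O2) = (3/3) × 1.287 = 1.287 mol
V = nRT/P = 1.287 × 0.08206 × 628.15 / 26.1 = 2.542 L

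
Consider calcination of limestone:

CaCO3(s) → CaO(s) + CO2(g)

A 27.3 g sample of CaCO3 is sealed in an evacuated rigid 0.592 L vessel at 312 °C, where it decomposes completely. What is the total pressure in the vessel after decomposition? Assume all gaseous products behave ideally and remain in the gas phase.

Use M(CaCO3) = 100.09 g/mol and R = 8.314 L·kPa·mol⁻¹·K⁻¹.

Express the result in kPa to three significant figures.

n(CaCO3) = 27.3 / 100.09 = 0.2728 mol
n(gas produced) = (1/1) × 0.2728 = 0.2728 mol
P = nRT/V = 0.2728 × 8.314 × 585.15 / 0.592 = 2242 kPa

2240 kPa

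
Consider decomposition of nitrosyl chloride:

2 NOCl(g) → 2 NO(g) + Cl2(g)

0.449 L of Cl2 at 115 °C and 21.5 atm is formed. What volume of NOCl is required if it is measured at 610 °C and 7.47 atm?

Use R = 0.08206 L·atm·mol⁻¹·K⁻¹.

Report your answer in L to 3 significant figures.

n(Cl2) = PV/RT = (21.5 × 0.449) / (0.08206 × 388.15) = 0.3031 mol
n(NOCl) = (2/1) × 0.3031 = 0.6062 mol
V = nRT/P = 0.6062 × 0.08206 × 883.15 / 7.47 = 5.881 L

5.88 L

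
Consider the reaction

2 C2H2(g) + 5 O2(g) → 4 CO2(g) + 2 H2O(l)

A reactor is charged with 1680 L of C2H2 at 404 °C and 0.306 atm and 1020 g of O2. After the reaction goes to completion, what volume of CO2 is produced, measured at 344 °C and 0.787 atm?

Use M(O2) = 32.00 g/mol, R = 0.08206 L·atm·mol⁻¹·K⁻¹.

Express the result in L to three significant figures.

n(C2H2) = PV/RT = (0.306 × 1680) / (0.08206 × 677.15) = 9.252 mol
n(O2) = 1020 / 32.00 = 31.88 mol
For 9.252 mol C2H2, stoichiometry requires (5/2) × 9.252 = 23.13 mol O2; 31.88 mol is available, so C2H2 is limiting.
n(CO2) = (4/2) × 9.252 = 18.50 mol
V(CO2) = nRT/P = 18.50 × 0.08206 × 617.15 / 0.787 = 1190 L

1190 L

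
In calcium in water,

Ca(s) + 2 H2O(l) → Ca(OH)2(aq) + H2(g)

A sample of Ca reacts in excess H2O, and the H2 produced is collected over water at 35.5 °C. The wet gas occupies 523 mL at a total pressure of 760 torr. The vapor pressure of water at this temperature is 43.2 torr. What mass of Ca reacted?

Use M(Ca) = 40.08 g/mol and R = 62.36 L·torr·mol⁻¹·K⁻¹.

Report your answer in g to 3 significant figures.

0.781 g

P(H2) = 760 − 43.2 = 716.8 torr
n(H2) = PV/RT = (716.8 × 0.5230) / (62.36 × 308.65) = 0.01948 mol
n(Ca) = (1/1) × 0.01948 = 0.01948 mol
m(Ca) = 0.01948 × 40.08 = 0.7808 g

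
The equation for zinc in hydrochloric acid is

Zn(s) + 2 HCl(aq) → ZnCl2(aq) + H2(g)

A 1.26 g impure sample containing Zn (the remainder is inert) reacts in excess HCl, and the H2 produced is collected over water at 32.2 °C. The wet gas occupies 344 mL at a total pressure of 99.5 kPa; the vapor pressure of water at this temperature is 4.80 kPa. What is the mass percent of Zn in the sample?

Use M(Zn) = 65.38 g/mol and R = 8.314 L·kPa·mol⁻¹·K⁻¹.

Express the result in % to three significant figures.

P(H2) = 99.5 − 4.80 = 94.70 kPa
n(H2) = PV/RT = (94.70 × 0.3440) / (8.314 × 305.35) = 0.01283 mol
n(Zn) = (1/1) × 0.01283 = 0.01283 mol
m(Zn) = 0.01283 × 65.38 = 0.8388 g
%Zn = 0.8388 / 1.26 × 100 = 66.57%

66.6 %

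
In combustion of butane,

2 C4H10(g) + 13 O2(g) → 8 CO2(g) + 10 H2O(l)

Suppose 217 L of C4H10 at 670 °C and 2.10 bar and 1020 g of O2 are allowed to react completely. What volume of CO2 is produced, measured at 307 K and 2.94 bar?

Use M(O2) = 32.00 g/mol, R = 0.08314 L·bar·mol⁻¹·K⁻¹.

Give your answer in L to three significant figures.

170 L

n(C4H10) = PV/RT = (2.10 × 217) / (0.08314 × 943.15) = 5.811 mol
n(O2) = 1020 / 32.00 = 31.88 mol
For 5.811 mol C4H10, stoichiometry requires (13/2) × 5.811 = 37.77 mol O2; 31.88 mol is available, so O2 is limiting.
n(CO2) = (8/13) × 31.88 = 19.62 mol
V(CO2) = nRT/P = 19.62 × 0.08314 × 307 / 2.94 = 170.3 L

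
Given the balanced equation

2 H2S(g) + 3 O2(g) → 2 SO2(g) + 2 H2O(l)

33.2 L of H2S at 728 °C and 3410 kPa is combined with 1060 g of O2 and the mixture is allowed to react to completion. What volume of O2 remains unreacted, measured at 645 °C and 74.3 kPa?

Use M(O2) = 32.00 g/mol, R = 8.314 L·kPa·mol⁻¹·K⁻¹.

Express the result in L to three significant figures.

1310 L

n(H2S) = PV/RT = (3410 × 33.2) / (8.314 × 1001.15) = 13.60 mol
n(O2) = 1060 / 32.00 = 33.12 mol
For 13.60 mol H2S, stoichiometry requires (3/2) × 13.60 = 20.40 mol O2; 33.12 mol is available, so H2S is limiting.
n(O2) consumed = (3/2) × 13.60 = 20.40 mol; remaining = 33.12 − 20.40 = 12.72 mol
V(O2) = nRT/P = 12.72 × 8.314 × 918.15 / 74.3 = 1307 L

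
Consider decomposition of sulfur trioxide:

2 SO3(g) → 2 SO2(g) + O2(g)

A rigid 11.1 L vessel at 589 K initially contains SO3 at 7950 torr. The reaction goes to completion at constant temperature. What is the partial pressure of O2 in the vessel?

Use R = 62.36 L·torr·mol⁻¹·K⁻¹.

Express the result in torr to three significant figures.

3980 torr

n(SO3)₀ = PV/RT = (7950 × 11.1) / (62.36 × 589) = 2.403 mol
n(O2) = (1/2) × 2.403 = 1.202 mol
P(O2) = nRT/V = 1.202 × 62.36 × 589 / 11.1 = 3977 torr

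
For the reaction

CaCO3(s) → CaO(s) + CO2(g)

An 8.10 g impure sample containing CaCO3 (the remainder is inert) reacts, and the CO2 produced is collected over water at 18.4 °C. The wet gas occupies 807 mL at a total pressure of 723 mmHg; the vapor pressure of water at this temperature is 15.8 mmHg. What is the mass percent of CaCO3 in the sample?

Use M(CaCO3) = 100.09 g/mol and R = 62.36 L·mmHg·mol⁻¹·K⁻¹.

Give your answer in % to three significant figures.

P(CO2) = 723 − 15.8 = 707.2 mmHg
n(CO2) = PV/RT = (707.2 × 0.8070) / (62.36 × 291.55) = 0.03139 mol
n(CaCO3) = (1/1) × 0.03139 = 0.03139 mol
m(CaCO3) = 0.03139 × 100.09 = 3.142 g
%CaCO3 = 3.142 / 8.10 × 100 = 38.79%

38.8 %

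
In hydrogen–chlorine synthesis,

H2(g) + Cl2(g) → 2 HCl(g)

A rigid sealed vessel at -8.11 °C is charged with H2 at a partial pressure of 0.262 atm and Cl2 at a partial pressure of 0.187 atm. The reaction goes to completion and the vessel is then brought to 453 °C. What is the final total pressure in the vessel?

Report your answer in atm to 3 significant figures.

At constant V, partial pressures at -8.11 °C are proportional to moles, so apply stoichiometry directly to pressures.
P(Cl2) required for 0.262 atm of H2 = (1/1) × 0.262 = 0.2620 atm; available 0.187 atm, so Cl2 is limiting.
P(H2) remaining = 0.262 − (1/1) × 0.187 = 0.07500 atm
P(gaseous products) = (2)/1 × 0.187 = 0.3740 atm
P_total at -8.11 °C = 0.07500 + 0.3740 = 0.4490 atm
Scaling to 453 °C: P = 0.4490 × 726.15/265.04 = 1.230 atm

1.23 atm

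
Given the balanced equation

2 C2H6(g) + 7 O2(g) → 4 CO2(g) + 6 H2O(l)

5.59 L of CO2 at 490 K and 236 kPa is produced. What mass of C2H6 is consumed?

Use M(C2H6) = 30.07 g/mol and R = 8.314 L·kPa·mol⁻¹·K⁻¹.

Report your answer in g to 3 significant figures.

n(CO2) = PV/RT = (236 × 5.59) / (8.314 × 490) = 0.3238 mol
n(C2H6) = (2/4) × 0.3238 = 0.1619 mol
m(C2H6) = 0.1619 × 30.07 = 4.868 g

4.87 g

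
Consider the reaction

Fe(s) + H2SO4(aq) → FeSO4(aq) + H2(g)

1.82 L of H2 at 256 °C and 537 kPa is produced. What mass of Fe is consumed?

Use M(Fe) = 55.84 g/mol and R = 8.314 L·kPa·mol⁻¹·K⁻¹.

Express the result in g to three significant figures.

n(H2) = PV/RT = (537 × 1.82) / (8.314 × 529.15) = 0.2222 mol
n(Fe) = (1/1) × 0.2222 = 0.2222 mol
m(Fe) = 0.2222 × 55.84 = 12.41 g

12.4 g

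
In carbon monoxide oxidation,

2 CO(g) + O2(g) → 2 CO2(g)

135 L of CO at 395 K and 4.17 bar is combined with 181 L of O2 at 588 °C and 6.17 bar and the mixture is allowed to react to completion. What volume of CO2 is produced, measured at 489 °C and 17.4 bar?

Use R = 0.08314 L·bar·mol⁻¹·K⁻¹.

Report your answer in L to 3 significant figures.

n(CO) = PV/RT = (4.17 × 135) / (0.08314 × 395) = 17.14 mol
n(O2) = PV/RT = (6.17 × 181) / (0.08314 × 861.15) = 15.60 mol
For 17.14 mol CO, stoichiometry requires (1/2) × 17.14 = 8.570 mol O2; 15.60 mol is available, so CO is limiting.
n(CO2) = (2/2) × 17.14 = 17.14 mol
V(CO2) = nRT/P = 17.14 × 0.08314 × 762.15 / 17.4 = 62.42 L

62.4 L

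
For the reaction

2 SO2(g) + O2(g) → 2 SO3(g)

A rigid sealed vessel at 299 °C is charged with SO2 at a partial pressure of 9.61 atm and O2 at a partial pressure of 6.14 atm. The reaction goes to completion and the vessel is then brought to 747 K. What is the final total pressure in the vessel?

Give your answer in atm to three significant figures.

At constant V, partial pressures at 299 °C are proportional to moles, so apply stoichiometry directly to pressures.
P(O2) required for 9.61 atm of SO2 = (1/2) × 9.61 = 4.805 atm; available 6.14 atm, so SO2 is limiting.
P(O2) remaining = 6.14 − (1/2) × 9.61 = 1.335 atm
P(gaseous products) = (2)/2 × 9.61 = 9.610 atm
P_total at 299 °C = 1.335 + 9.610 = 10.95 atm
Scaling to 747 K: P = 10.95 × 747/572.15 = 14.30 atm

14.3 atm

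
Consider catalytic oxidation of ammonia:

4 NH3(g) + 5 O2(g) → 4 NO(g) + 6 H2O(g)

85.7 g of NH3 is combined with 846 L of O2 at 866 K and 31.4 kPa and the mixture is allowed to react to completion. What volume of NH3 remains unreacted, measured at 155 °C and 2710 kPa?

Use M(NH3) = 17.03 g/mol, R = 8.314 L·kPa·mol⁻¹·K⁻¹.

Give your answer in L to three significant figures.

2.73 L

n(NH3) = 85.7 / 17.03 = 5.032 mol
n(O2) = PV/RT = (31.4 × 846) / (8.314 × 866) = 3.690 mol
For 5.032 mol NH3, stoichiometry requires (5/4) × 5.032 = 6.290 mol O2; 3.690 mol is available, so O2 is limiting.
n(NH3) consumed = (4/5) × 3.690 = 2.952 mol; remaining = 5.032 − 2.952 = 2.080 mol
V(NH3) = nRT/P = 2.080 × 8.314 × 428.15 / 2710 = 2.732 L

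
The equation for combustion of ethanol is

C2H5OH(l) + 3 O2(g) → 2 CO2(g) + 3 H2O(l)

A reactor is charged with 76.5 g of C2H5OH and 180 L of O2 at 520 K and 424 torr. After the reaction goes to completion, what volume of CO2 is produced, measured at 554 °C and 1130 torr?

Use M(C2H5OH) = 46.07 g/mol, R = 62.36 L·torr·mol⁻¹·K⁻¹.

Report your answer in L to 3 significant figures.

n(C2H5OH) = 76.5 / 46.07 = 1.661 mol
n(O2) = PV/RT = (424 × 180) / (62.36 × 520) = 2.354 mol
For 1.661 mol C2H5OH, stoichiometry requires (3/1) × 1.661 = 4.983 mol O2; 2.354 mol is available, so O2 is limiting.
n(CO2) = (2/3) × 2.354 = 1.569 mol
V(CO2) = nRT/P = 1.569 × 62.36 × 827.15 / 1130 = 71.62 L

71.6 L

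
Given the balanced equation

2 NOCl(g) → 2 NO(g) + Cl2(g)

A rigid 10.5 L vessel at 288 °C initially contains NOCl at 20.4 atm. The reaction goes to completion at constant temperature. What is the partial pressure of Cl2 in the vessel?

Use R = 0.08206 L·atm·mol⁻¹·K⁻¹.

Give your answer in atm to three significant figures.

10.2 atm

n(NOCl)₀ = PV/RT = (20.4 × 10.5) / (0.08206 × 561.15) = 4.652 mol
n(Cl2) = (1/2) × 4.652 = 2.326 mol
P(Cl2) = nRT/V = 2.326 × 0.08206 × 561.15 / 10.5 = 10.20 atm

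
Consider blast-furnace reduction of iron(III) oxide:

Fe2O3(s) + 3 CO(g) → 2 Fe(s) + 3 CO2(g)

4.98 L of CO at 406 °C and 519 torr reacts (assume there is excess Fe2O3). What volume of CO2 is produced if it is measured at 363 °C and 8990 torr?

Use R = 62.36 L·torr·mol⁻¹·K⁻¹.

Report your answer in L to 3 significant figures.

0.269 L

n(CO) = PV/RT = (519 × 4.98) / (62.36 × 679.15) = 0.06103 mol
n(CO2) = (3/3) × 0.06103 = 0.06103 mol
V = nRT/P = 0.06103 × 62.36 × 636.15 / 8990 = 0.2693 L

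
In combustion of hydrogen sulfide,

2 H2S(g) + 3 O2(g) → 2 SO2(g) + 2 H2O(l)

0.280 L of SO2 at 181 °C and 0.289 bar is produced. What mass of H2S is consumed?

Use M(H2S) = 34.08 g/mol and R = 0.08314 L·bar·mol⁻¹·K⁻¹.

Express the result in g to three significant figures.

n(SO2) = PV/RT = (0.289 × 0.280) / (0.08314 × 454.15) = 0.002143 mol
n(H2S) = (2/2) × 0.002143 = 0.002143 mol
m(H2S) = 0.002143 × 34.08 = 0.07303 g

0.0730 g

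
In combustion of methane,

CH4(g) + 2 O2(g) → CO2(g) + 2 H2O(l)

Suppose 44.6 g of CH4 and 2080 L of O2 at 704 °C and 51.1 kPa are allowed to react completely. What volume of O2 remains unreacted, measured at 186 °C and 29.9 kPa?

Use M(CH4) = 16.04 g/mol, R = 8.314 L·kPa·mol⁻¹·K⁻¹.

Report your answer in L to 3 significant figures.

960 L

n(CH4) = 44.6 / 16.04 = 2.781 mol
n(O2) = PV/RT = (51.1 × 2080) / (8.314 × 977.15) = 13.08 mol
For 2.781 mol CH4, stoichiometry requires (2/1) × 2.781 = 5.562 mol O2; 13.08 mol is available, so CH4 is limiting.
n(O2) consumed = (2/1) × 2.781 = 5.562 mol; remaining = 13.08 − 5.562 = 7.518 mol
V(O2) = nRT/P = 7.518 × 8.314 × 459.15 / 29.9 = 959.8 L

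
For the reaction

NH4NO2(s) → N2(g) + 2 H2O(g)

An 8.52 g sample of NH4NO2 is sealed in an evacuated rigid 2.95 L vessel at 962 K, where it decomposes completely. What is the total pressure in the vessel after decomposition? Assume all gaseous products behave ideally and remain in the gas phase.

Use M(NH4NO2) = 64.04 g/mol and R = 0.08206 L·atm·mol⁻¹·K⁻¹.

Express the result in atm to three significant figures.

n(NH4NO2) = 8.52 / 64.04 = 0.1330 mol
n(gas produced) = (3/1) × 0.1330 = 0.3990 mol
P = nRT/V = 0.3990 × 0.08206 × 962 / 2.95 = 10.68 atm

10.7 atm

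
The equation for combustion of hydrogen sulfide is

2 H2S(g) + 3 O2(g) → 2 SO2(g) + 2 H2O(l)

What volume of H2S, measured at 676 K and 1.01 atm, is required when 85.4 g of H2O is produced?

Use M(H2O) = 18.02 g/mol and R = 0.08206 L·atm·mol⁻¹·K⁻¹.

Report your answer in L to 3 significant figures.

260 L

n(H2O) = 85.40 / 18.02 = 4.739 mol
n(H2S) = (2/2) × 4.739 = 4.739 mol
V = nRT/P = 4.739 × 0.08206 × 676 / 1.01 = 260.3 L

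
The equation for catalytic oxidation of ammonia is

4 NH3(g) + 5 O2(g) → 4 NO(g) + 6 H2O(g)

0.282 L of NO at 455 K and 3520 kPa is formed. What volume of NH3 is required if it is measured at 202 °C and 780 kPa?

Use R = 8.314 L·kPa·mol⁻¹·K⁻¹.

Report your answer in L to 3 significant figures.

n(NO) = PV/RT = (3520 × 0.282) / (8.314 × 455) = 0.2624 mol
n(NH3) = (4/4) × 0.2624 = 0.2624 mol
V = nRT/P = 0.2624 × 8.314 × 475.15 / 780 = 1.329 L

1.33 L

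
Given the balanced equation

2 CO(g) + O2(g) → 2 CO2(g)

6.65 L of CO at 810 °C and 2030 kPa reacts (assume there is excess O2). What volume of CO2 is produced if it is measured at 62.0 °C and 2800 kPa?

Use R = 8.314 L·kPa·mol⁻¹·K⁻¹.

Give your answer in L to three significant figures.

1.49 L

n(CO) = PV/RT = (2030 × 6.65) / (8.314 × 1083.15) = 1.499 mol
n(CO2) = (2/2) × 1.499 = 1.499 mol
V = nRT/P = 1.499 × 8.314 × 335.15 / 2800 = 1.492 L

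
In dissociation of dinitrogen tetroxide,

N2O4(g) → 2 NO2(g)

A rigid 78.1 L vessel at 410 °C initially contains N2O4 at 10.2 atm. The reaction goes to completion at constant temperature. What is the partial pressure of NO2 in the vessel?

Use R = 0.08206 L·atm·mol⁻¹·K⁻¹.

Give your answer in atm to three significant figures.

n(N2O4)₀ = PV/RT = (10.2 × 78.1) / (0.08206 × 683.15) = 14.21 mol
n(NO2) = (2/1) × 14.21 = 28.42 mol
P(NO2) = nRT/V = 28.42 × 0.08206 × 683.15 / 78.1 = 20.40 atm

20.4 atm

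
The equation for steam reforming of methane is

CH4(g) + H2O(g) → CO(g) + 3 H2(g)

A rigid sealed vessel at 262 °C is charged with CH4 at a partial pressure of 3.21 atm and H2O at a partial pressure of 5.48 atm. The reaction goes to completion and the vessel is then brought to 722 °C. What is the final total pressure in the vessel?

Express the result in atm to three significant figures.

Because the vessel is rigid and T is held at 262 °C, work the stoichiometry in partial pressures (P_i = n_iRT/V).
P(H2O) required for 3.21 atm of CH4 = (1/1) × 3.21 = 3.210 atm; available 5.48 atm, so CH4 is limiting.
P(H2O) remaining = 5.48 − (1/1) × 3.21 = 2.270 atm
P(gaseous products) = (1+3)/1 × 3.21 = 12.84 atm
P_total at 262 °C = 2.270 + 12.84 = 15.11 atm
Scaling to 722 °C: P = 15.11 × 995.15/535.15 = 28.10 atm

28.1 atm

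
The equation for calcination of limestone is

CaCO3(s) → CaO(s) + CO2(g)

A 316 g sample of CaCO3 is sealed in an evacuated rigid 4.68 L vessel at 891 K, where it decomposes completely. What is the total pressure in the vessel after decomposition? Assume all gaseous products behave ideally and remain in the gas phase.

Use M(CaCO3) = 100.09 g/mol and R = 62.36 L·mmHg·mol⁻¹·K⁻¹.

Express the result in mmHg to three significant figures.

n(CaCO3) = 316 / 100.09 = 3.157 mol
n(gas produced) = (1/1) × 3.157 = 3.157 mol
P = nRT/V = 3.157 × 62.36 × 891 / 4.68 = 37480 mmHg

37500 mmHg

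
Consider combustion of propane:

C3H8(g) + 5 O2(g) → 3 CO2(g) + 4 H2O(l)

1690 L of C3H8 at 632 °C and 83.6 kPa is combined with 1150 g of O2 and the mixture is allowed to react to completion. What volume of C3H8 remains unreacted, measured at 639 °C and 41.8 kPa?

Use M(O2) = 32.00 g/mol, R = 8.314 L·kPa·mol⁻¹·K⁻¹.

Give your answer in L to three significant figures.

2100 L

n(C3H8) = PV/RT = (83.6 × 1690) / (8.314 × 905.15) = 18.77 mol
n(O2) = 1150 / 32.00 = 35.94 mol
For 18.77 mol C3H8, stoichiometry requires (5/1) × 18.77 = 93.85 mol O2; 35.94 mol is available, so O2 is limiting.
n(C3H8) consumed = (1/5) × 35.94 = 7.188 mol; remaining = 18.77 − 7.188 = 11.58 mol
V(C3H8) = nRT/P = 11.58 × 8.314 × 912.15 / 41.8 = 2101 L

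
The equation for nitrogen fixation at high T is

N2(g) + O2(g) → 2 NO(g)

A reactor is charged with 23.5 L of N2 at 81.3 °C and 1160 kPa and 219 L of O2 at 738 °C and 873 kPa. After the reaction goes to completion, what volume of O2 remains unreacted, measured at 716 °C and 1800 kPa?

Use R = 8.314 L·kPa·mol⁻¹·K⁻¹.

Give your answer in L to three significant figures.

61.6 L

n(N2) = PV/RT = (1160 × 23.5) / (8.314 × 354.45) = 9.250 mol
n(O2) = PV/RT = (873 × 219) / (8.314 × 1011.15) = 22.74 mol
For 9.250 mol N2, stoichiometry requires (1/1) × 9.250 = 9.250 mol O2; 22.74 mol is available, so N2 is limiting.
n(O2) consumed = (1/1) × 9.250 = 9.250 mol; remaining = 22.74 − 9.250 = 13.49 mol
V(O2) = nRT/P = 13.49 × 8.314 × 989.15 / 1800 = 61.63 L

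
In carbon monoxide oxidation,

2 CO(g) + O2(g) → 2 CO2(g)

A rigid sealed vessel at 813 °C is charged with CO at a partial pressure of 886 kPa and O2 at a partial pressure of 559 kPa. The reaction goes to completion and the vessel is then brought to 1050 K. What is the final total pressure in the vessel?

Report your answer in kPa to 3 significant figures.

969 kPa

With V and T fixed, P_i ∝ n_i, so the mole ratios apply directly to partial pressures at 813 °C.
P(O2) required for 886 kPa of CO = (1/2) × 886 = 443.0 kPa; available 559 kPa, so CO is limiting.
P(O2) remaining = 559 − (1/2) × 886 = 116.0 kPa
P(gaseous products) = (2)/2 × 886 = 886.0 kPa
P_total at 813 °C = 116.0 + 886.0 = 1002 kPa
Scaling to 1050 K: P = 1002 × 1050/1086.15 = 968.7 kPa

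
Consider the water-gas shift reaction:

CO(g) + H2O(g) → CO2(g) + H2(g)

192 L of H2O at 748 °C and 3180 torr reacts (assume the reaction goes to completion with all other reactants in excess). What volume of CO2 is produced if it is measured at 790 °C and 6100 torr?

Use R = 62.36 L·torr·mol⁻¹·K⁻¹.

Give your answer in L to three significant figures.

n(H2O) = PV/RT = (3180 × 192) / (62.36 × 1021.15) = 9.588 mol
n(CO2) = (1/1) × 9.588 = 9.588 mol
V = nRT/P = 9.588 × 62.36 × 1063.15 / 6100 = 104.2 L

104 L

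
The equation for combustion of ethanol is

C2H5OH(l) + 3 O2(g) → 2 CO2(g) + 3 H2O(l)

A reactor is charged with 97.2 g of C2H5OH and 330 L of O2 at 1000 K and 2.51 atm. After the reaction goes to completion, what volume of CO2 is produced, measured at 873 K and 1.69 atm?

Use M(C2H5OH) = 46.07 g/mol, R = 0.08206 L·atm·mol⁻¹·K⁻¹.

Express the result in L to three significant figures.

179 L

n(C2H5OH) = 97.2 / 46.07 = 2.110 mol
n(O2) = PV/RT = (2.51 × 330) / (0.08206 × 1000) = 10.09 mol
For 2.110 mol C2H5OH, stoichiometry requires (3/1) × 2.110 = 6.330 mol O2; 10.09 mol is available, so C2H5OH is limiting.
n(CO2) = (2/1) × 2.110 = 4.220 mol
V(CO2) = nRT/P = 4.220 × 0.08206 × 873 / 1.69 = 178.9 L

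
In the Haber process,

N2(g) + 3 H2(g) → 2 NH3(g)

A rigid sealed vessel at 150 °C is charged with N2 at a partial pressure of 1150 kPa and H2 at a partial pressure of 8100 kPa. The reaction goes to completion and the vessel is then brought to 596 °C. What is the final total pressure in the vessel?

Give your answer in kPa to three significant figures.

14300 kPa

Because the vessel is rigid and T is held at 150 °C, work the stoichiometry in partial pressures (P_i = n_iRT/V).
P(H2) required for 1150 kPa of N2 = (3/1) × 1150 = 3450 kPa; available 8100 kPa, so N2 is limiting.
P(H2) remaining = 8100 − (3/1) × 1150 = 4650 kPa
P(gaseous products) = (2)/1 × 1150 = 2300 kPa
P_total at 150 °C = 4650 + 2300 = 6950 kPa
Scaling to 596 °C: P = 6950 × 869.15/423.15 = 14280 kPa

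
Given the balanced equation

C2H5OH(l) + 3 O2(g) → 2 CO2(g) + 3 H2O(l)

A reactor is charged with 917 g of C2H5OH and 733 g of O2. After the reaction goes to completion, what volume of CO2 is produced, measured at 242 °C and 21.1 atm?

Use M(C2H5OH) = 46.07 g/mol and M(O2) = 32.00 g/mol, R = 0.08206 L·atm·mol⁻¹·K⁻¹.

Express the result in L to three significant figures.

n(C2H5OH) = 917 / 46.07 = 19.90 mol
n(O2) = 733 / 32.00 = 22.91 mol
For 19.90 mol C2H5OH, stoichiometry requires (3/1) × 19.90 = 59.70 mol O2; 22.91 mol is available, so O2 is limiting.
n(CO2) = (2/3) × 22.91 = 15.27 mol
V(CO2) = nRT/P = 15.27 × 0.08206 × 515.15 / 21.1 = 30.59 L

30.6 L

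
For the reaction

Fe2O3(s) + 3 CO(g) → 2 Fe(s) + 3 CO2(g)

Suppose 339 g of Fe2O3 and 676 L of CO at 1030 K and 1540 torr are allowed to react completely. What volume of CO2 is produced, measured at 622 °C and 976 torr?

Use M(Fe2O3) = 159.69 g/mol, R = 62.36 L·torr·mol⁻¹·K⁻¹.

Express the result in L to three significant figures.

n(Fe2O3) = 339 / 159.69 = 2.123 mol
n(CO) = PV/RT = (1540 × 676) / (62.36 × 1030) = 16.21 mol
For 2.123 mol Fe2O3, stoichiometry requires (3/1) × 2.123 = 6.369 mol CO; 16.21 mol is available, so Fe2O3 is limiting.
n(CO2) = (3/1) × 2.123 = 6.369 mol
V(CO2) = nRT/P = 6.369 × 62.36 × 895.15 / 976 = 364.3 L

364 L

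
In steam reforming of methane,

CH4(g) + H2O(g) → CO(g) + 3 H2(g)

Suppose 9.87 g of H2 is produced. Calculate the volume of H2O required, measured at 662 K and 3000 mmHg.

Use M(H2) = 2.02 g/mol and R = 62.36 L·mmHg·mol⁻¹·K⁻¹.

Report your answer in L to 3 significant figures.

22.4 L

n(H2) = 9.870 / 2.02 = 4.886 mol
n(H2O) = (1/3) × 4.886 = 1.629 mol
V = nRT/P = 1.629 × 62.36 × 662 / 3000 = 22.42 L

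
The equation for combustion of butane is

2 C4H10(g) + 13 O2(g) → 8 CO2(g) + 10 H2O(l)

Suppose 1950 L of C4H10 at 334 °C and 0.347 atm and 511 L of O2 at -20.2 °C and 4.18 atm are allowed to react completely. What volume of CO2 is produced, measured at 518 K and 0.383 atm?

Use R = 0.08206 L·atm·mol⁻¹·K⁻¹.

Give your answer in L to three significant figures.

6030 L

n(C4H10) = PV/RT = (0.347 × 1950) / (0.08206 × 607.15) = 13.58 mol
n(O2) = PV/RT = (4.18 × 511) / (0.08206 × 252.95) = 102.9 mol
For 13.58 mol C4H10, stoichiometry requires (13/2) × 13.58 = 88.27 mol O2; 102.9 mol is available, so C4H10 is limiting.
n(CO2) = (8/2) × 13.58 = 54.32 mol
V(CO2) = nRT/P = 54.32 × 0.08206 × 518 / 0.383 = 6029 L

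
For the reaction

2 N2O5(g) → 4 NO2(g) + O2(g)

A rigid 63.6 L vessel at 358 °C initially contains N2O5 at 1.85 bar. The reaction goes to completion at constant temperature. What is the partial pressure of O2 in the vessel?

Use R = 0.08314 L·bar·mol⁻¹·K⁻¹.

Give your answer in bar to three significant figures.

0.925 bar

n(N2O5)₀ = PV/RT = (1.85 × 63.6) / (0.08314 × 631.15) = 2.242 mol
n(O2) = (1/2) × 2.242 = 1.121 mol
P(O2) = nRT/V = 1.121 × 0.08314 × 631.15 / 63.6 = 0.9249 bar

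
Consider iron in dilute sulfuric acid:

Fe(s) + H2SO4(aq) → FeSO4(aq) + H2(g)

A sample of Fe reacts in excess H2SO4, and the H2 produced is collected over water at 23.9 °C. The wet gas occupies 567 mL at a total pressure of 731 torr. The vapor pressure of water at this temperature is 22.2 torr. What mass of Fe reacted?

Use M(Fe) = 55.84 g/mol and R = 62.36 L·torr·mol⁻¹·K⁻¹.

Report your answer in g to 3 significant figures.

1.21 g

P(H2) = 731 − 22.2 = 708.8 torr
n(H2) = PV/RT = (708.8 × 0.5670) / (62.36 × 297.05) = 0.02170 mol
n(Fe) = (1/1) × 0.02170 = 0.02170 mol
m(Fe) = 0.02170 × 55.84 = 1.212 g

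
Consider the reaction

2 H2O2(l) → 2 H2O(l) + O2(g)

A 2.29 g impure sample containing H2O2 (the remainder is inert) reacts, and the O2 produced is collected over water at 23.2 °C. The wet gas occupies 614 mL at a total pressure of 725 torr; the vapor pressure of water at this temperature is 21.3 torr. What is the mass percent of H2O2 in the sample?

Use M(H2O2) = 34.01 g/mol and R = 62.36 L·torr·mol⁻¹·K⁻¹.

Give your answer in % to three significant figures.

69.4 %

P(O2) = 725 − 21.3 = 703.7 torr
n(O2) = PV/RT = (703.7 × 0.6140) / (62.36 × 296.35) = 0.02338 mol
n(H2O2) = (2/1) × 0.02338 = 0.04676 mol
m(H2O2) = 0.04676 × 34.01 = 1.590 g
%H2O2 = 1.590 / 2.29 × 100 = 69.43%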